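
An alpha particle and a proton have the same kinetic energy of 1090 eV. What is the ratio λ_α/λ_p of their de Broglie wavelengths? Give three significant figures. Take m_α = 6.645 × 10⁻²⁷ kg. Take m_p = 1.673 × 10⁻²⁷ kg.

λ_α/λ_p = 0.502

At fixed KE, p = √(2mKE) so λ = h/p ∝ 1/√m.
λ_α/λ_p = √(m_p/m_α) = √(1.673 × 10⁻²⁷/6.645 × 10⁻²⁷) = √(0.2518) = 0.502.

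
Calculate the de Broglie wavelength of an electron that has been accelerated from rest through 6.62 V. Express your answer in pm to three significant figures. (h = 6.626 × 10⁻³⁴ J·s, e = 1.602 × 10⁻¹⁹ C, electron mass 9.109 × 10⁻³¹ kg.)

λ = 477 pm

KE = eV = 1.602 × 10⁻¹⁹ × 6.620 = 1.061 × 10⁻¹⁸ J.
p = √(2mKE) = √(2 × 9.109 × 10⁻³¹ × 1.061 × 10⁻¹⁸) = 1.390 × 10⁻²⁴ kg·m/s.
λ = h/p = 6.626 × 10⁻³⁴ / 1.390 × 10⁻²⁴ = 4.77 × 10⁻¹⁰ m = 477 pm.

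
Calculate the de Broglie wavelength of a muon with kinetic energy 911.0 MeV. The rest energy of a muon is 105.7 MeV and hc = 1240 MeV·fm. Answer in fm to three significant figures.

λ = 1.23 fm

Total energy E = KE + m₀c² = 911.0 + 105.7 = 1016.7 MeV.
(pc)² = E² − (m₀c²)² = (1016.7)² − (105.7)² = 1.023 × 10⁶ MeV², so pc = 1011 MeV.
λ = hc/(pc) = 1240 MeV·fm / 1011 MeV = 1.23 fm.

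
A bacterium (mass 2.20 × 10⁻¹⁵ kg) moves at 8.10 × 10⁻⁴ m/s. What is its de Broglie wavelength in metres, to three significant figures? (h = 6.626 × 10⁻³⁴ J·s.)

λ = 3.72 × 10⁻¹⁶ m

p = mv = 2.20 × 10⁻¹⁵ × 8.10 × 10⁻⁴ = 1.782 × 10⁻¹⁸ kg·m/s.
λ = h/p = 6.626 × 10⁻³⁴ / 1.782 × 10⁻¹⁸ = 3.72 × 10⁻¹⁶ m.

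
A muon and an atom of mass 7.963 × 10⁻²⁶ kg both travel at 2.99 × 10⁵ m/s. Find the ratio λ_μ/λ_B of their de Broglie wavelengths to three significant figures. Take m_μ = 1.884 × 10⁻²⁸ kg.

λ_μ/λ_B = 423

At fixed v, p = mv so λ = h/(mv) ∝ 1/m.
λ_μ/λ_B = m_B/m_μ = 7.963 × 10⁻²⁶/1.884 × 10⁻²⁸ = 423.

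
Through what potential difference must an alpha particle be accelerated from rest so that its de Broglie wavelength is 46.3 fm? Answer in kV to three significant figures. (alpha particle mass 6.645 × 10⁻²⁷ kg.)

p = h/λ = 6.626 × 10⁻³⁴ / 4.630 × 10⁻¹⁴ = 1.431 × 10⁻²⁰ kg·m/s.
KE = p²/(2m) = 1.541 × 10⁻¹⁴ J.
V = KE/2e = 1.541 × 10⁻¹⁴ / (2 × 1.602 × 10⁻¹⁹) = 48.1 kV.

V = 48.1 kV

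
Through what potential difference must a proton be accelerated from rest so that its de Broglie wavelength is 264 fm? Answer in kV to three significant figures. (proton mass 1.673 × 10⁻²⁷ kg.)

p = h/λ = 6.626 × 10⁻³⁴ / 2.640 × 10⁻¹³ = 2.510 × 10⁻²¹ kg·m/s.
KE = p²/(2m) = 1.883 × 10⁻¹⁵ J.
V = KE/e = 1.883 × 10⁻¹⁵ / (1.602 × 10⁻¹⁹) = 11.8 kV.

V = 11.8 kV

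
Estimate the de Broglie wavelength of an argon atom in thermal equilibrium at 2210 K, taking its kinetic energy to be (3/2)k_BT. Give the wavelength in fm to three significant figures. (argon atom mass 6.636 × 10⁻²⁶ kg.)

λ = 8500 fm

KE = (3/2)k_BT = 1.5 × 1.381 × 10⁻²³ × 2210 = 4.578 × 10⁻²⁰ J.
p = √(2mKE) = √(2 × 6.636 × 10⁻²⁶ × 4.578 × 10⁻²⁰) = 7.795 × 10⁻²³ kg·m/s.
λ = h/p = 8.50 × 10⁻¹² m = 8500 fm.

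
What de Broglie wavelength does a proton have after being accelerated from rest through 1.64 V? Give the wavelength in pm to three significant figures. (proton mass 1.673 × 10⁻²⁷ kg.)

λ = 22.3 pm

KE = eV = 1.602 × 10⁻¹⁹ × 1.640 = 2.627 × 10⁻¹⁹ J.
p = √(2mKE) = √(2 × 1.673 × 10⁻²⁷ × 2.627 × 10⁻¹⁹) = 2.965 × 10⁻²³ kg·m/s.
λ = h/p = 6.626 × 10⁻³⁴ / 2.965 × 10⁻²³ = 2.23 × 10⁻¹¹ m = 22.3 pm.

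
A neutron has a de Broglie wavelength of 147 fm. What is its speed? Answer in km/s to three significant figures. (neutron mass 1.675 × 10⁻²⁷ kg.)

v = 2690 km/s

p = h/λ = 6.626 × 10⁻³⁴ / 1.470 × 10⁻¹³ = 4.507 × 10⁻²¹ kg·m/s.
v = p/m = 4.507 × 10⁻²¹ / 1.675 × 10⁻²⁷ = 2.69 × 10⁶ m/s = 2690 km/s.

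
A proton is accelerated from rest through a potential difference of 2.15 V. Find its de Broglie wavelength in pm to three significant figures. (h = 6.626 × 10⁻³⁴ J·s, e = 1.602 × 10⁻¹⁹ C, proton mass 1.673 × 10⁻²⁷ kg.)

λ = 19.5 pm

KE = eV = 1.602 × 10⁻¹⁹ × 2.150 = 3.444 × 10⁻¹⁹ J.
p = √(2mKE) = √(2 × 1.673 × 10⁻²⁷ × 3.444 × 10⁻¹⁹) = 3.395 × 10⁻²³ kg·m/s.
λ = h/p = 6.626 × 10⁻³⁴ / 3.395 × 10⁻²³ = 1.95 × 10⁻¹¹ m = 19.5 pm.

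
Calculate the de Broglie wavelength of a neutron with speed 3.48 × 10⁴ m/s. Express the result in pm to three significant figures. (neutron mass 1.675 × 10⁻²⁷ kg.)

p = mv = 1.675 × 10⁻²⁷ × 3.48 × 10⁴ = 5.829 × 10⁻²³ kg·m/s.
λ = h/p = 6.626 × 10⁻³⁴ / 5.829 × 10⁻²³ = 1.14 × 10⁻¹¹ m = 11.4 pm.

λ = 11.4 pm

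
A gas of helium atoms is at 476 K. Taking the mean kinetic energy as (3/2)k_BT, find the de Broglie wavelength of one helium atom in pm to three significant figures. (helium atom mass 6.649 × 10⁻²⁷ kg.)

KE = (3/2)k_BT = 1.5 × 1.381 × 10⁻²³ × 476 = 9.860 × 10⁻²¹ J.
p = √(2mKE) = √(2 × 6.649 × 10⁻²⁷ × 9.860 × 10⁻²¹) = 1.145 × 10⁻²³ kg·m/s.
λ = h/p = 5.79 × 10⁻¹¹ m = 57.9 pm.

λ = 57.9 pm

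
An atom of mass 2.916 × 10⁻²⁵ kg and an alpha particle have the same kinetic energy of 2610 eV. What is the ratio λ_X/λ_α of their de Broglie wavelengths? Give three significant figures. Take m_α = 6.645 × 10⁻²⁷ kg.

At fixed KE, p = √(2mKE) so λ = h/p ∝ 1/√m.
λ_X/λ_α = √(m_α/m_X) = √(6.645 × 10⁻²⁷/2.916 × 10⁻²⁵) = √(0.02279) = 0.151.

λ_X/λ_α = 0.151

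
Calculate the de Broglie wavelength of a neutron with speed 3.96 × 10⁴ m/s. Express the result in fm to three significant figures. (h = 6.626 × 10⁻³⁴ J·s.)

p = mv = 1.675 × 10⁻²⁷ × 3.96 × 10⁴ = 6.633 × 10⁻²³ kg·m/s.
λ = h/p = 6.626 × 10⁻³⁴ / 6.633 × 10⁻²³ = 9.99 × 10⁻¹² m = 9990 fm.

λ = 9990 fm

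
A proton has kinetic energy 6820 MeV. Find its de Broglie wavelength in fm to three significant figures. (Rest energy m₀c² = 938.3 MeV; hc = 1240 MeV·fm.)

λ = 0.161 fm

Total energy E = KE + m₀c² = 6820 + 938.3 = 7758.3 MeV.
(pc)² = E² − (m₀c²)² = (7758.3)² − (938.3)² = 5.931 × 10⁷ MeV², so pc = 7701 MeV.
λ = hc/(pc) = 1240 MeV·fm / 7701 MeV = 0.161 fm.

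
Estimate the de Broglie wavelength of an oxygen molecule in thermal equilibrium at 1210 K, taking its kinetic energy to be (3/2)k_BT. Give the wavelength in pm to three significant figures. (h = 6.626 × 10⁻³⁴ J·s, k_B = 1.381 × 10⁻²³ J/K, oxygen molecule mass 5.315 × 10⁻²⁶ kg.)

KE = (3/2)k_BT = 1.5 × 1.381 × 10⁻²³ × 1210 = 2.507 × 10⁻²⁰ J.
p = √(2mKE) = √(2 × 5.315 × 10⁻²⁶ × 2.507 × 10⁻²⁰) = 5.162 × 10⁻²³ kg·m/s.
λ = h/p = 1.28 × 10⁻¹¹ m = 12.8 pm.

λ = 12.8 pm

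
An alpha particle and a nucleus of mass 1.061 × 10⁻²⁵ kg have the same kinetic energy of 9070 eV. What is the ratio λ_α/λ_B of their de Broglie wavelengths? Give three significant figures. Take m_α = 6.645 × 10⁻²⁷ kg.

At fixed KE, p = √(2mKE) so λ = h/p ∝ 1/√m.
λ_α/λ_B = √(m_B/m_α) = √(1.061 × 10⁻²⁵/6.645 × 10⁻²⁷) = √(15.97) = 4.00.

λ_α/λ_B = 4.00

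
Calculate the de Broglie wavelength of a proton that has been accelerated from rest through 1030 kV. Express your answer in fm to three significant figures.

λ = 28.2 fm

KE = eV = 1.602 × 10⁻¹⁹ × 1.030 × 10⁶ = 1.650 × 10⁻¹³ J.
p = √(2mKE) = √(2 × 1.673 × 10⁻²⁷ × 1.650 × 10⁻¹³) = 2.350 × 10⁻²⁰ kg·m/s.
λ = h/p = 6.626 × 10⁻³⁴ / 2.350 × 10⁻²⁰ = 2.82 × 10⁻¹⁴ m = 28.2 fm.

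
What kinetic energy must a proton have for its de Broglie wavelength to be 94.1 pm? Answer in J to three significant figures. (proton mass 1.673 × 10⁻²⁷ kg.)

p = h/λ = 6.626 × 10⁻³⁴ / 9.410 × 10⁻¹¹ = 7.041 × 10⁻²⁴ kg·m/s.
KE = p²/(2m) = (7.041 × 10⁻²⁴)² / (2 × 1.673 × 10⁻²⁷) = 1.482 × 10⁻²⁰ J = 1.48 × 10⁻²⁰ J.

KE = 1.48 × 10⁻²⁰ J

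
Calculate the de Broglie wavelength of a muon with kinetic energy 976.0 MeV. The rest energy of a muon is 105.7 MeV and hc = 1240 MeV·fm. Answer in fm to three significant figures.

λ = 1.15 fm

Total energy E = KE + m₀c² = 976.0 + 105.7 = 1081.7 MeV.
(pc)² = E² − (m₀c²)² = (1081.7)² − (105.7)² = 1.159 × 10⁶ MeV², so pc = 1077 MeV.
λ = hc/(pc) = 1240 MeV·fm / 1077 MeV = 1.15 fm.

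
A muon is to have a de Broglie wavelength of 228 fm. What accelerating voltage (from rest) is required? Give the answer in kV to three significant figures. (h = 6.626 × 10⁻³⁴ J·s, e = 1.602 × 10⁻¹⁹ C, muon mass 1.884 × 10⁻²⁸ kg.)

V = 140 kV

p = h/λ = 6.626 × 10⁻³⁴ / 2.280 × 10⁻¹³ = 2.906 × 10⁻²¹ kg·m/s.
KE = p²/(2m) = 2.241 × 10⁻¹⁴ J.
V = KE/e = 2.241 × 10⁻¹⁴ / (1.602 × 10⁻¹⁹) = 140 kV.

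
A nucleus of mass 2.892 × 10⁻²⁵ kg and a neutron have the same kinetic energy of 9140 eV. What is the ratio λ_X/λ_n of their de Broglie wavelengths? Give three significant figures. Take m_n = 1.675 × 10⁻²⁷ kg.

λ_X/λ_n = 0.0761

At fixed KE, p = √(2mKE) so λ = h/p ∝ 1/√m.
λ_X/λ_n = √(m_n/m_X) = √(1.675 × 10⁻²⁷/2.892 × 10⁻²⁵) = √(5.792 × 10⁻³) = 0.0761.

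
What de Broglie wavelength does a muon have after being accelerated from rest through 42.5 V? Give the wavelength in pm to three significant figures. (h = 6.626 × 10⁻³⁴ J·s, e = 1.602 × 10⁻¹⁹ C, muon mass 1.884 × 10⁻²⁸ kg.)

KE = eV = 1.602 × 10⁻¹⁹ × 42.50 = 6.809 × 10⁻¹⁸ J.
p = √(2mKE) = √(2 × 1.884 × 10⁻²⁸ × 6.809 × 10⁻¹⁸) = 5.065 × 10⁻²³ kg·m/s.
λ = h/p = 6.626 × 10⁻³⁴ / 5.065 × 10⁻²³ = 1.31 × 10⁻¹¹ m = 13.1 pm.

λ = 13.1 pm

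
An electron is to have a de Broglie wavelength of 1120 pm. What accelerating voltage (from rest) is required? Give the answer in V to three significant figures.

V = 1.20 V

p = h/λ = 6.626 × 10⁻³⁴ / 1.120 × 10⁻⁹ = 5.916 × 10⁻²⁵ kg·m/s.
KE = p²/(2m) = 1.921 × 10⁻¹⁹ J.
V = KE/e = 1.921 × 10⁻¹⁹ / (1.602 × 10⁻¹⁹) = 1.20 V.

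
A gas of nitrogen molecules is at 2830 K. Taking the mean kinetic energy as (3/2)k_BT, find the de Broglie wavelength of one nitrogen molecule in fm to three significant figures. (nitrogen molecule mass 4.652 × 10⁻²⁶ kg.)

KE = (3/2)k_BT = 1.5 × 1.381 × 10⁻²³ × 2830 = 5.862 × 10⁻²⁰ J.
p = √(2mKE) = √(2 × 4.652 × 10⁻²⁶ × 5.862 × 10⁻²⁰) = 7.385 × 10⁻²³ kg·m/s.
λ = h/p = 8.97 × 10⁻¹² m = 8970 fm.

λ = 8970 fm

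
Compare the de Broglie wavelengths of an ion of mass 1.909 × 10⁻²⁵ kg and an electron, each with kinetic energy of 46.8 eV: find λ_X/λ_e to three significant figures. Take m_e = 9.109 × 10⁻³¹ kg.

At fixed KE, p = √(2mKE) so λ = h/p ∝ 1/√m.
λ_X/λ_e = √(m_e/m_X) = √(9.109 × 10⁻³¹/1.909 × 10⁻²⁵) = √(4.772 × 10⁻⁶) = 2.18 × 10⁻³.

λ_X/λ_e = 2.18 × 10⁻³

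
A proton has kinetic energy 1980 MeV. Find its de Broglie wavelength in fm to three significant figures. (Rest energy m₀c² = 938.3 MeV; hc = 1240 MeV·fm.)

Total energy E = KE + m₀c² = 1980 + 938.3 = 2918.3 MeV.
(pc)² = E² − (m₀c²)² = (2918.3)² − (938.3)² = 7.636 × 10⁶ MeV², so pc = 2763 MeV.
λ = hc/(pc) = 1240 MeV·fm / 2763 MeV = 0.449 fm.

λ = 0.449 fm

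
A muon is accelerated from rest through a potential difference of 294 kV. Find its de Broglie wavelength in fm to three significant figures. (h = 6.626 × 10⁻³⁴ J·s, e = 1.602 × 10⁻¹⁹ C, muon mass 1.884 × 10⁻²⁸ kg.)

KE = eV = 1.602 × 10⁻¹⁹ × 2.940 × 10⁵ = 4.710 × 10⁻¹⁴ J.
p = √(2mKE) = √(2 × 1.884 × 10⁻²⁸ × 4.710 × 10⁻¹⁴) = 4.213 × 10⁻²¹ kg·m/s.
λ = h/p = 6.626 × 10⁻³⁴ / 4.213 × 10⁻²¹ = 1.57 × 10⁻¹³ m = 157 fm.

λ = 157 fm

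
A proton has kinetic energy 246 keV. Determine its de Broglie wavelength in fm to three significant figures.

λ = 57.7 fm

KE = 246 keV = 3.941 × 10⁻¹⁴ J.
p = √(2mKE) = √(2 × 1.673 × 10⁻²⁷ × 3.941 × 10⁻¹⁴) = 1.148 × 10⁻²⁰ kg·m/s.
λ = h/p = 6.626 × 10⁻³⁴ / 1.148 × 10⁻²⁰ = 5.77 × 10⁻¹⁴ m = 57.7 fm.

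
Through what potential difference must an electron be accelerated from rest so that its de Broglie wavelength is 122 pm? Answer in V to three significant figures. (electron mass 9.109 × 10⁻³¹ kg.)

V = 101 V

p = h/λ = 6.626 × 10⁻³⁴ / 1.220 × 10⁻¹⁰ = 5.431 × 10⁻²⁴ kg·m/s.
KE = p²/(2m) = 1.619 × 10⁻¹⁷ J.
V = KE/e = 1.619 × 10⁻¹⁷ / (1.602 × 10⁻¹⁹) = 101 V.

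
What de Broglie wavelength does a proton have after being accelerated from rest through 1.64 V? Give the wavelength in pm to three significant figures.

λ = 22.3 pm

KE = eV = 1.602 × 10⁻¹⁹ × 1.640 = 2.627 × 10⁻¹⁹ J.
p = √(2mKE) = √(2 × 1.673 × 10⁻²⁷ × 2.627 × 10⁻¹⁹) = 2.965 × 10⁻²³ kg·m/s.
λ = h/p = 6.626 × 10⁻³⁴ / 2.965 × 10⁻²³ = 2.23 × 10⁻¹¹ m = 22.3 pm.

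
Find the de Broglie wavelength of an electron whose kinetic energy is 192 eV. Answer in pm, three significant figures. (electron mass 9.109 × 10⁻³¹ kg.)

λ = 88.5 pm

KE = 192 eV = 3.076 × 10⁻¹⁷ J.
p = √(2mKE) = √(2 × 9.109 × 10⁻³¹ × 3.076 × 10⁻¹⁷) = 7.486 × 10⁻²⁴ kg·m/s.
λ = h/p = 6.626 × 10⁻³⁴ / 7.486 × 10⁻²⁴ = 8.85 × 10⁻¹¹ m = 88.5 pm.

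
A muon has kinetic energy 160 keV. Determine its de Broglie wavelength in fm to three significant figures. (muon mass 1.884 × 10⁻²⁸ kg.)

KE = 160 keV = 2.563 × 10⁻¹⁴ J.
p = √(2mKE) = √(2 × 1.884 × 10⁻²⁸ × 2.563 × 10⁻¹⁴) = 3.108 × 10⁻²¹ kg·m/s.
λ = h/p = 6.626 × 10⁻³⁴ / 3.108 × 10⁻²¹ = 2.13 × 10⁻¹³ m = 213 fm.

λ = 213 fm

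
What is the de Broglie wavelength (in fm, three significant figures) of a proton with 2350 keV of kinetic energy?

KE = 2350 keV = 3.765 × 10⁻¹³ J.
p = √(2mKE) = √(2 × 1.673 × 10⁻²⁷ × 3.765 × 10⁻¹³) = 3.549 × 10⁻²⁰ kg·m/s.
λ = h/p = 6.626 × 10⁻³⁴ / 3.549 × 10⁻²⁰ = 1.87 × 10⁻¹⁴ m = 18.7 fm.

λ = 18.7 fm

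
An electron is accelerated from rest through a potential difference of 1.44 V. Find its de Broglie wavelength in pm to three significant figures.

KE = eV = 1.602 × 10⁻¹⁹ × 1.440 = 2.307 × 10⁻¹⁹ J.
p = √(2mKE) = √(2 × 9.109 × 10⁻³¹ × 2.307 × 10⁻¹⁹) = 6.483 × 10⁻²⁵ kg·m/s.
λ = h/p = 6.626 × 10⁻³⁴ / 6.483 × 10⁻²⁵ = 1.02 × 10⁻⁹ m = 1020 pm.

λ = 1020 pm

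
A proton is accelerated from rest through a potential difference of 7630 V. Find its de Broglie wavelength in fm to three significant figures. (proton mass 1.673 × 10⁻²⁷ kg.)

KE = eV = 1.602 × 10⁻¹⁹ × 7630 = 1.222 × 10⁻¹⁵ J.
p = √(2mKE) = √(2 × 1.673 × 10⁻²⁷ × 1.222 × 10⁻¹⁵) = 2.022 × 10⁻²¹ kg·m/s.
λ = h/p = 6.626 × 10⁻³⁴ / 2.022 × 10⁻²¹ = 3.28 × 10⁻¹³ m = 328 fm.

λ = 328 fm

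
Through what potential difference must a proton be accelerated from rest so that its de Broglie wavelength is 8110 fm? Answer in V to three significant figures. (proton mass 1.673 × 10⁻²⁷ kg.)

V = 12.5 V

p = h/λ = 6.626 × 10⁻³⁴ / 8.110 × 10⁻¹² = 8.170 × 10⁻²³ kg·m/s.
KE = p²/(2m) = 1.995 × 10⁻¹⁸ J.
V = KE/e = 1.995 × 10⁻¹⁸ / (1.602 × 10⁻¹⁹) = 12.5 V.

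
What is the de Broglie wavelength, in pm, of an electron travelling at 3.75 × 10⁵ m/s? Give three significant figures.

λ = 1940 pm

p = mv = 9.109 × 10⁻³¹ × 3.75 × 10⁵ = 3.416 × 10⁻²⁵ kg·m/s.
λ = h/p = 6.626 × 10⁻³⁴ / 3.416 × 10⁻²⁵ = 1.94 × 10⁻⁹ m = 1940 pm.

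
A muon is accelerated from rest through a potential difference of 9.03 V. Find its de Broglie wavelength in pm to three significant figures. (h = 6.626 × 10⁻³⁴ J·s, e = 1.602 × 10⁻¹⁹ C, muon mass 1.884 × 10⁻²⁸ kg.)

λ = 28.4 pm

KE = eV = 1.602 × 10⁻¹⁹ × 9.030 = 1.447 × 10⁻¹⁸ J.
p = √(2mKE) = √(2 × 1.884 × 10⁻²⁸ × 1.447 × 10⁻¹⁸) = 2.335 × 10⁻²³ kg·m/s.
λ = h/p = 6.626 × 10⁻³⁴ / 2.335 × 10⁻²³ = 2.84 × 10⁻¹¹ m = 28.4 pm.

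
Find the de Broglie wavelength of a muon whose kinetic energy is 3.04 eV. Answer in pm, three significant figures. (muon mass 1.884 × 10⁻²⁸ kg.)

λ = 48.9 pm

KE = 3.04 eV = 4.870 × 10⁻¹⁹ J.
p = √(2mKE) = √(2 × 1.884 × 10⁻²⁸ × 4.870 × 10⁻¹⁹) = 1.355 × 10⁻²³ kg·m/s.
λ = h/p = 6.626 × 10⁻³⁴ / 1.355 × 10⁻²³ = 4.89 × 10⁻¹¹ m = 48.9 pm.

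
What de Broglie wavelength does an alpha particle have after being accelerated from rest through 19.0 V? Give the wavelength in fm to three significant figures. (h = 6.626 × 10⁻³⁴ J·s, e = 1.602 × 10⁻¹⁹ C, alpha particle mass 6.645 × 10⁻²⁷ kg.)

KE = 2eV = 2 × 1.602 × 10⁻¹⁹ × 19.00 = 6.088 × 10⁻¹⁸ J.
p = √(2mKE) = √(2 × 6.645 × 10⁻²⁷ × 6.088 × 10⁻¹⁸) = 2.844 × 10⁻²² kg·m/s.
λ = h/p = 6.626 × 10⁻³⁴ / 2.844 × 10⁻²² = 2.33 × 10⁻¹² m = 2330 fm.

λ = 2330 fm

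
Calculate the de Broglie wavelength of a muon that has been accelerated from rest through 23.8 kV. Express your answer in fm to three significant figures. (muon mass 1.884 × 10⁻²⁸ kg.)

λ = 553 fm

KE = eV = 1.602 × 10⁻¹⁹ × 2.380 × 10⁴ = 3.813 × 10⁻¹⁵ J.
p = √(2mKE) = √(2 × 1.884 × 10⁻²⁸ × 3.813 × 10⁻¹⁵) = 1.199 × 10⁻²¹ kg·m/s.
λ = h/p = 6.626 × 10⁻³⁴ / 1.199 × 10⁻²¹ = 5.53 × 10⁻¹³ m = 553 fm.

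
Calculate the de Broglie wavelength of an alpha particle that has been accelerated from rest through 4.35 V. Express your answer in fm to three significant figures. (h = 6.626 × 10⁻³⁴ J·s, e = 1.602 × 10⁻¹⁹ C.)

λ = 4870 fm

KE = 2eV = 2 × 1.602 × 10⁻¹⁹ × 4.350 = 1.394 × 10⁻¹⁸ J.
p = √(2mKE) = √(2 × 6.645 × 10⁻²⁷ × 1.394 × 10⁻¹⁸) = 1.361 × 10⁻²² kg·m/s.
λ = h/p = 6.626 × 10⁻³⁴ / 1.361 × 10⁻²² = 4.87 × 10⁻¹² m = 4870 fm.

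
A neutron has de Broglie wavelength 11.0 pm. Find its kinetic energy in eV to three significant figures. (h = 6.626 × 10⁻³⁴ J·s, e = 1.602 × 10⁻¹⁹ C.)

KE = 6.76 eV

p = h/λ = 6.626 × 10⁻³⁴ / 1.100 × 10⁻¹¹ = 6.024 × 10⁻²³ kg·m/s.
KE = p²/(2m) = (6.024 × 10⁻²³)² / (2 × 1.675 × 10⁻²⁷) = 1.083 × 10⁻¹⁸ J = 6.76 eV.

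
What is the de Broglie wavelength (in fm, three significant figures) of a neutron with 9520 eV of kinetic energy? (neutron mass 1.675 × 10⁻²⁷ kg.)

KE = 9520 eV = 1.525 × 10⁻¹⁵ J.
p = √(2mKE) = √(2 × 1.675 × 10⁻²⁷ × 1.525 × 10⁻¹⁵) = 2.260 × 10⁻²¹ kg·m/s.
λ = h/p = 6.626 × 10⁻³⁴ / 2.260 × 10⁻²¹ = 2.93 × 10⁻¹³ m = 293 fm.

λ = 293 fm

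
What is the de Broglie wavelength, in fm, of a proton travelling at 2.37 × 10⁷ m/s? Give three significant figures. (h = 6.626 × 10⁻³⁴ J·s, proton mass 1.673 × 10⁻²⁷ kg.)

λ = 16.7 fm

p = mv = 1.673 × 10⁻²⁷ × 2.37 × 10⁷ = 3.965 × 10⁻²⁰ kg·m/s.
λ = h/p = 6.626 × 10⁻³⁴ / 3.965 × 10⁻²⁰ = 1.67 × 10⁻¹⁴ m = 16.7 fm.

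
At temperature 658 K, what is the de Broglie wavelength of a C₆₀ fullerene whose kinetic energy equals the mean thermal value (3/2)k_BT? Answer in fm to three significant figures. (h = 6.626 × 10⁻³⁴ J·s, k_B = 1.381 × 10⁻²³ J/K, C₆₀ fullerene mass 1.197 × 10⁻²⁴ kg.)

KE = (3/2)k_BT = 1.5 × 1.381 × 10⁻²³ × 658 = 1.363 × 10⁻²⁰ J.
p = √(2mKE) = √(2 × 1.197 × 10⁻²⁴ × 1.363 × 10⁻²⁰) = 1.806 × 10⁻²² kg·m/s.
λ = h/p = 3.67 × 10⁻¹² m = 3670 fm.

λ = 3670 fm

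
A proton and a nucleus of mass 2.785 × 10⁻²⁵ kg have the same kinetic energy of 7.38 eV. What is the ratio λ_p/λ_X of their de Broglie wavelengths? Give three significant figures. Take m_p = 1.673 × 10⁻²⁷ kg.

At fixed KE, p = √(2mKE) so λ = h/p ∝ 1/√m.
λ_p/λ_X = √(m_X/m_p) = √(2.785 × 10⁻²⁵/1.673 × 10⁻²⁷) = √(166.5) = 12.9.

λ_p/λ_X = 12.9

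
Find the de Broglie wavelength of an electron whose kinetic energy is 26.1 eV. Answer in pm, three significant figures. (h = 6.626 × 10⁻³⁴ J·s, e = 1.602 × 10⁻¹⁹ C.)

KE = 26.1 eV = 4.181 × 10⁻¹⁸ J.
p = √(2mKE) = √(2 × 9.109 × 10⁻³¹ × 4.181 × 10⁻¹⁸) = 2.760 × 10⁻²⁴ kg·m/s.
λ = h/p = 6.626 × 10⁻³⁴ / 2.760 × 10⁻²⁴ = 2.40 × 10⁻¹⁰ m = 240 pm.

λ = 240 pm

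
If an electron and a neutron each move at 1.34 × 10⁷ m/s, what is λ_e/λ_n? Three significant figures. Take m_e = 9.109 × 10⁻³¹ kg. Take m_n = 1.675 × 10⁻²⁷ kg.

λ_e/λ_n = 1840

At fixed v, p = mv so λ = h/(mv) ∝ 1/m.
λ_e/λ_n = m_n/m_e = 1.675 × 10⁻²⁷/9.109 × 10⁻³¹ = 1840.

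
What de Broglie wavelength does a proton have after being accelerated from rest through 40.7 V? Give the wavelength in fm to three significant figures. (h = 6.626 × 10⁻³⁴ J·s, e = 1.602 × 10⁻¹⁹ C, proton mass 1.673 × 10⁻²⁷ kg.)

λ = 4490 fm

KE = eV = 1.602 × 10⁻¹⁹ × 40.70 = 6.520 × 10⁻¹⁸ J.
p = √(2mKE) = √(2 × 1.673 × 10⁻²⁷ × 6.520 × 10⁻¹⁸) = 1.477 × 10⁻²² kg·m/s.
λ = h/p = 6.626 × 10⁻³⁴ / 1.477 × 10⁻²² = 4.49 × 10⁻¹² m = 4490 fm.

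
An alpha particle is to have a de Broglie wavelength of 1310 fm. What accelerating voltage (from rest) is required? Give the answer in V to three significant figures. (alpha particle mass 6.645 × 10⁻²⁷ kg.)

V = 60.1 V

p = h/λ = 6.626 × 10⁻³⁴ / 1.310 × 10⁻¹² = 5.058 × 10⁻²² kg·m/s.
KE = p²/(2m) = 1.925 × 10⁻¹⁷ J.
V = KE/2e = 1.925 × 10⁻¹⁷ / (2 × 1.602 × 10⁻¹⁹) = 60.1 V.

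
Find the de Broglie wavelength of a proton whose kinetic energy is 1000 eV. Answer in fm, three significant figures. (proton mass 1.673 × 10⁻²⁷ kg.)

λ = 905 fm

KE = 1000 eV = 1.602 × 10⁻¹⁶ J.
p = √(2mKE) = √(2 × 1.673 × 10⁻²⁷ × 1.602 × 10⁻¹⁶) = 7.321 × 10⁻²² kg·m/s.
λ = h/p = 6.626 × 10⁻³⁴ / 7.321 × 10⁻²² = 9.05 × 10⁻¹³ m = 905 fm.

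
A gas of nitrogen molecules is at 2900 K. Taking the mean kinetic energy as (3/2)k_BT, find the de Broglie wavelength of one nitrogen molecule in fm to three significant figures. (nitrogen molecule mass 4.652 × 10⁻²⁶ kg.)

λ = 8860 fm

KE = (3/2)k_BT = 1.5 × 1.381 × 10⁻²³ × 2900 = 6.007 × 10⁻²⁰ J.
p = √(2mKE) = √(2 × 4.652 × 10⁻²⁶ × 6.007 × 10⁻²⁰) = 7.476 × 10⁻²³ kg·m/s.
λ = h/p = 8.86 × 10⁻¹² m = 8860 fm.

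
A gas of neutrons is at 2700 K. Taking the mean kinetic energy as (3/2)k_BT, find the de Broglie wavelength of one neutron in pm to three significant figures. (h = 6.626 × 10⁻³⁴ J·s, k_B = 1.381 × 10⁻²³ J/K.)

KE = (3/2)k_BT = 1.5 × 1.381 × 10⁻²³ × 2700 = 5.593 × 10⁻²⁰ J.
p = √(2mKE) = √(2 × 1.675 × 10⁻²⁷ × 5.593 × 10⁻²⁰) = 1.369 × 10⁻²³ kg·m/s.
λ = h/p = 4.84 × 10⁻¹¹ m = 48.4 pm.

λ = 48.4 pm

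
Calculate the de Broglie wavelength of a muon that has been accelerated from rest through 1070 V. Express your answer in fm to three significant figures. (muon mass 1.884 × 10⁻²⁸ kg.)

KE = eV = 1.602 × 10⁻¹⁹ × 1070 = 1.714 × 10⁻¹⁶ J.
p = √(2mKE) = √(2 × 1.884 × 10⁻²⁸ × 1.714 × 10⁻¹⁶) = 2.541 × 10⁻²² kg·m/s.
λ = h/p = 6.626 × 10⁻³⁴ / 2.541 × 10⁻²² = 2.61 × 10⁻¹² m = 2610 fm.

λ = 2610 fm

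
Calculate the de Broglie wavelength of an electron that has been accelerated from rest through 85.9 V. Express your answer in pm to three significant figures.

λ = 132 pm

KE = eV = 1.602 × 10⁻¹⁹ × 85.90 = 1.376 × 10⁻¹⁷ J.
p = √(2mKE) = √(2 × 9.109 × 10⁻³¹ × 1.376 × 10⁻¹⁷) = 5.007 × 10⁻²⁴ kg·m/s.
λ = h/p = 6.626 × 10⁻³⁴ / 5.007 × 10⁻²⁴ = 1.32 × 10⁻¹⁰ m = 132 pm.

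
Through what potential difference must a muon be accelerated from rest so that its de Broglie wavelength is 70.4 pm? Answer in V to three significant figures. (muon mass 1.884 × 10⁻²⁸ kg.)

V = 1.47 V

p = h/λ = 6.626 × 10⁻³⁴ / 7.040 × 10⁻¹¹ = 9.412 × 10⁻²⁴ kg·m/s.
KE = p²/(2m) = 2.351 × 10⁻¹⁹ J.
V = KE/e = 2.351 × 10⁻¹⁹ / (1.602 × 10⁻¹⁹) = 1.47 V.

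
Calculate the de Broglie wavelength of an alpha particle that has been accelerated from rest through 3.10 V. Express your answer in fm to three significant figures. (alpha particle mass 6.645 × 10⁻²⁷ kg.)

λ = 5770 fm

KE = 2eV = 2 × 1.602 × 10⁻¹⁹ × 3.100 = 9.932 × 10⁻¹⁹ J.
p = √(2mKE) = √(2 × 6.645 × 10⁻²⁷ × 9.932 × 10⁻¹⁹) = 1.149 × 10⁻²² kg·m/s.
λ = h/p = 6.626 × 10⁻³⁴ / 1.149 × 10⁻²² = 5.77 × 10⁻¹² m = 5770 fm.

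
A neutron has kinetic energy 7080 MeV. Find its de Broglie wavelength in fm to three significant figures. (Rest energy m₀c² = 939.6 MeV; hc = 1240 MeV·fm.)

Total energy E = KE + m₀c² = 7080 + 939.6 = 8019.6 MeV.
(pc)² = E² − (m₀c²)² = (8019.6)² − (939.6)² = 6.343 × 10⁷ MeV², so pc = 7964 MeV.
λ = hc/(pc) = 1240 MeV·fm / 7964 MeV = 0.156 fm.

λ = 0.156 fm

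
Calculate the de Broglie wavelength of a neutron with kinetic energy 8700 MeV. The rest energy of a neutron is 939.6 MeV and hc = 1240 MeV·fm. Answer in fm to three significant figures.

Total energy E = KE + m₀c² = 8700 + 939.6 = 9639.6 MeV.
(pc)² = E² − (m₀c²)² = (9639.6)² − (939.6)² = 9.204 × 10⁷ MeV², so pc = 9594 MeV.
λ = hc/(pc) = 1240 MeV·fm / 9594 MeV = 0.129 fm.

λ = 0.129 fm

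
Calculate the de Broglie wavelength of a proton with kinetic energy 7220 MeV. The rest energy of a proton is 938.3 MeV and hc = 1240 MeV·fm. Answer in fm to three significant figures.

Total energy E = KE + m₀c² = 7220 + 938.3 = 8158.3 MeV.
(pc)² = E² − (m₀c²)² = (8158.3)² − (938.3)² = 6.568 × 10⁷ MeV², so pc = 8104 MeV.
λ = hc/(pc) = 1240 MeV·fm / 8104 MeV = 0.153 fm.

λ = 0.153 fm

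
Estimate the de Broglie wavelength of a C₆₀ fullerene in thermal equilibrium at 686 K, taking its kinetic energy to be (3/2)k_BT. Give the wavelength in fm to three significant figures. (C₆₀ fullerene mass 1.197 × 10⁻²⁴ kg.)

KE = (3/2)k_BT = 1.5 × 1.381 × 10⁻²³ × 686 = 1.421 × 10⁻²⁰ J.
p = √(2mKE) = √(2 × 1.197 × 10⁻²⁴ × 1.421 × 10⁻²⁰) = 1.844 × 10⁻²² kg·m/s.
λ = h/p = 3.59 × 10⁻¹² m = 3590 fm.

λ = 3590 fm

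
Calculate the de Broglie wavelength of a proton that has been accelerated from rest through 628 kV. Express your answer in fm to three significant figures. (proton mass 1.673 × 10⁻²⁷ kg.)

KE = eV = 1.602 × 10⁻¹⁹ × 6.280 × 10⁵ = 1.006 × 10⁻¹³ J.
p = √(2mKE) = √(2 × 1.673 × 10⁻²⁷ × 1.006 × 10⁻¹³) = 1.835 × 10⁻²⁰ kg·m/s.
λ = h/p = 6.626 × 10⁻³⁴ / 1.835 × 10⁻²⁰ = 3.61 × 10⁻¹⁴ m = 36.1 fm.

λ = 36.1 fm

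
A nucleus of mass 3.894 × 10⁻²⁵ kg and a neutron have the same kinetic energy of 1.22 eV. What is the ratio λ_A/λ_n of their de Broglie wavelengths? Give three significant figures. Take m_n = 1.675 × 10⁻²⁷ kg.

λ_A/λ_n = 0.0656

At fixed KE, p = √(2mKE) so λ = h/p ∝ 1/√m.
λ_A/λ_n = √(m_n/m_A) = √(1.675 × 10⁻²⁷/3.894 × 10⁻²⁵) = √(4.301 × 10⁻³) = 0.0656.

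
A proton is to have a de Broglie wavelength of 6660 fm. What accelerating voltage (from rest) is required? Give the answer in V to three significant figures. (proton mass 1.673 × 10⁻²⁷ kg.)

V = 18.5 V

p = h/λ = 6.626 × 10⁻³⁴ / 6.660 × 10⁻¹² = 9.949 × 10⁻²³ kg·m/s.
KE = p²/(2m) = 2.958 × 10⁻¹⁸ J.
V = KE/e = 2.958 × 10⁻¹⁸ / (1.602 × 10⁻¹⁹) = 18.5 V.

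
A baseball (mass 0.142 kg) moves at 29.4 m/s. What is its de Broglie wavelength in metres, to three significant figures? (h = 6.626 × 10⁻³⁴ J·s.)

λ = 1.59 × 10⁻³⁴ m

p = mv = 0.142 × 29.4 = 4.175 kg·m/s.
λ = h/p = 6.626 × 10⁻³⁴ / 4.175 = 1.59 × 10⁻³⁴ m.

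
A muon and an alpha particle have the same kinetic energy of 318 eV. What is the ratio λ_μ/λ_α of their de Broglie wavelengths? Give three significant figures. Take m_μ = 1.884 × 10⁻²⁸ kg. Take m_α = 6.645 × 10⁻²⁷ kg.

λ_μ/λ_α = 5.94

At fixed KE, p = √(2mKE) so λ = h/p ∝ 1/√m.
λ_μ/λ_α = √(m_α/m_μ) = √(6.645 × 10⁻²⁷/1.884 × 10⁻²⁸) = √(35.27) = 5.94.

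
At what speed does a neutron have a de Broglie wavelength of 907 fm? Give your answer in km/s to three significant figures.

p = h/λ = 6.626 × 10⁻³⁴ / 9.070 × 10⁻¹³ = 7.305 × 10⁻²² kg·m/s.
v = p/m = 7.305 × 10⁻²² / 1.675 × 10⁻²⁷ = 4.36 × 10⁵ m/s = 436 km/s.

v = 436 km/s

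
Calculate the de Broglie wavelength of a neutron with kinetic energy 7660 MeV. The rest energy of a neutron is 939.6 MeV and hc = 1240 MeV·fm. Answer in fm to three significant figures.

Total energy E = KE + m₀c² = 7660 + 939.6 = 8599.6 MeV.
(pc)² = E² − (m₀c²)² = (8599.6)² − (939.6)² = 7.307 × 10⁷ MeV², so pc = 8548 MeV.
λ = hc/(pc) = 1240 MeV·fm / 8548 MeV = 0.145 fm.

λ = 0.145 fm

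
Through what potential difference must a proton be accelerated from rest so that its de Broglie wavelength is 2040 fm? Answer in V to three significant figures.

p = h/λ = 6.626 × 10⁻³⁴ / 2.040 × 10⁻¹² = 3.248 × 10⁻²² kg·m/s.
KE = p²/(2m) = 3.153 × 10⁻¹⁷ J.
V = KE/e = 3.153 × 10⁻¹⁷ / (1.602 × 10⁻¹⁹) = 197 V.

V = 197 V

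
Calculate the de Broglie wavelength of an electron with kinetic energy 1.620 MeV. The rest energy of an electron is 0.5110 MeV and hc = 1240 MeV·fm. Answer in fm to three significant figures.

Total energy E = KE + m₀c² = 1.620 + 0.5110 = 2.1310 MeV.
(pc)² = E² − (m₀c²)² = (2.1310)² − (0.5110)² = 4.280 MeV², so pc = 2.069 MeV.
λ = hc/(pc) = 1240 MeV·fm / 2.069 MeV = 599 fm.

λ = 599 fm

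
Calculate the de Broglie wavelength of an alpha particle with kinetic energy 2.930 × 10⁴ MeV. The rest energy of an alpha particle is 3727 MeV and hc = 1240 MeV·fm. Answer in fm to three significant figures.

Total energy E = KE + m₀c² = 2.930 × 10⁴ + 3727 = 33027 MeV.
(pc)² = E² − (m₀c²)² = (33027)² − (3727)² = 1.077 × 10⁹ MeV², so pc = 3.282 × 10⁴ MeV.
λ = hc/(pc) = 1240 MeV·fm / 3.282 × 10⁴ MeV = 0.0378 fm.

λ = 0.0378 fm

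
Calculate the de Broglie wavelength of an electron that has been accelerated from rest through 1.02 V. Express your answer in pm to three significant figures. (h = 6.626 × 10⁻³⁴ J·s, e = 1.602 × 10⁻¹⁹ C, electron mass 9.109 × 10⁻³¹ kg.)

λ = 1210 pm

KE = eV = 1.602 × 10⁻¹⁹ × 1.020 = 1.634 × 10⁻¹⁹ J.
p = √(2mKE) = √(2 × 9.109 × 10⁻³¹ × 1.634 × 10⁻¹⁹) = 5.456 × 10⁻²⁵ kg·m/s.
λ = h/p = 6.626 × 10⁻³⁴ / 5.456 × 10⁻²⁵ = 1.21 × 10⁻⁹ m = 1210 pm.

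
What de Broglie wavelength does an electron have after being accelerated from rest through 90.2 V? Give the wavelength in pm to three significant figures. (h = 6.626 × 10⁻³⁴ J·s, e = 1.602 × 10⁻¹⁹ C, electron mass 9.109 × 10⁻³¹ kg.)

λ = 129 pm

KE = eV = 1.602 × 10⁻¹⁹ × 90.20 = 1.445 × 10⁻¹⁷ J.
p = √(2mKE) = √(2 × 9.109 × 10⁻³¹ × 1.445 × 10⁻¹⁷) = 5.131 × 10⁻²⁴ kg·m/s.
λ = h/p = 6.626 × 10⁻³⁴ / 5.131 × 10⁻²⁴ = 1.29 × 10⁻¹⁰ m = 129 pm.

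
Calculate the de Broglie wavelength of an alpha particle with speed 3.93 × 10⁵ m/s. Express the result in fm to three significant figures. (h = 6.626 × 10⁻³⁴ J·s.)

λ = 254 fm

p = mv = 6.645 × 10⁻²⁷ × 3.93 × 10⁵ = 2.611 × 10⁻²¹ kg·m/s.
λ = h/p = 6.626 × 10⁻³⁴ / 2.611 × 10⁻²¹ = 2.54 × 10⁻¹³ m = 254 fm.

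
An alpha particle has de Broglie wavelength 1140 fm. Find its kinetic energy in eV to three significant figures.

p = h/λ = 6.626 × 10⁻³⁴ / 1.140 × 10⁻¹² = 5.812 × 10⁻²² kg·m/s.
KE = p²/(2m) = (5.812 × 10⁻²²)² / (2 × 6.645 × 10⁻²⁷) = 2.542 × 10⁻¹⁷ J = 159 eV.

KE = 159 eV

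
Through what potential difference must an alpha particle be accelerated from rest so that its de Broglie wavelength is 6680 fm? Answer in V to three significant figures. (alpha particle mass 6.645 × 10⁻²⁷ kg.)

p = h/λ = 6.626 × 10⁻³⁴ / 6.680 × 10⁻¹² = 9.919 × 10⁻²³ kg·m/s.
KE = p²/(2m) = 7.403 × 10⁻¹⁹ J.
V = KE/2e = 7.403 × 10⁻¹⁹ / (2 × 1.602 × 10⁻¹⁹) = 2.31 V.

V = 2.31 V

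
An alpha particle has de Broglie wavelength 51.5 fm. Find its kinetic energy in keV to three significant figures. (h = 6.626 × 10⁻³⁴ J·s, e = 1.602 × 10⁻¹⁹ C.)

KE = 77.8 keV

p = h/λ = 6.626 × 10⁻³⁴ / 5.150 × 10⁻¹⁴ = 1.287 × 10⁻²⁰ kg·m/s.
KE = p²/(2m) = (1.287 × 10⁻²⁰)² / (2 × 6.645 × 10⁻²⁷) = 1.246 × 10⁻¹⁴ J = 77.8 keV.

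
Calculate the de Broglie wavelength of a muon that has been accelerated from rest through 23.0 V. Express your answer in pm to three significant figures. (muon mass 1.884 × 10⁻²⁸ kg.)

KE = eV = 1.602 × 10⁻¹⁹ × 23.00 = 3.685 × 10⁻¹⁸ J.
p = √(2mKE) = √(2 × 1.884 × 10⁻²⁸ × 3.685 × 10⁻¹⁸) = 3.726 × 10⁻²³ kg·m/s.
λ = h/p = 6.626 × 10⁻³⁴ / 3.726 × 10⁻²³ = 1.78 × 10⁻¹¹ m = 17.8 pm.

λ = 17.8 pm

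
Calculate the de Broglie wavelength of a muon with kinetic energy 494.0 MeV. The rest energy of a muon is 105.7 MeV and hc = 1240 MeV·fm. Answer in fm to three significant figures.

λ = 2.10 fm

Total energy E = KE + m₀c² = 494.0 + 105.7 = 599.7 MeV.
(pc)² = E² − (m₀c²)² = (599.7)² − (105.7)² = 3.485 × 10⁵ MeV², so pc = 590.3 MeV.
λ = hc/(pc) = 1240 MeV·fm / 590.3 MeV = 2.10 fm.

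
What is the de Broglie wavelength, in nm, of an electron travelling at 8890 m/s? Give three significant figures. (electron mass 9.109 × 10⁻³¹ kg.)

p = mv = 9.109 × 10⁻³¹ × 8890 = 8.098 × 10⁻²⁷ kg·m/s.
λ = h/p = 6.626 × 10⁻³⁴ / 8.098 × 10⁻²⁷ = 8.18 × 10⁻⁸ m = 81.8 nm.

λ = 81.8 nm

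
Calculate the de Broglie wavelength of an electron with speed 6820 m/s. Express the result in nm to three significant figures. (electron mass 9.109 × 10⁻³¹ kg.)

p = mv = 9.109 × 10⁻³¹ × 6820 = 6.212 × 10⁻²⁷ kg·m/s.
λ = h/p = 6.626 × 10⁻³⁴ / 6.212 × 10⁻²⁷ = 1.07 × 10⁻⁷ m = 107 nm.

λ = 107 nm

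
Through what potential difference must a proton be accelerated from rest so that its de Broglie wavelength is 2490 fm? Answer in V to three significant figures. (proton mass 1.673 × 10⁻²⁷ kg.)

V = 132 V

p = h/λ = 6.626 × 10⁻³⁴ / 2.490 × 10⁻¹² = 2.661 × 10⁻²² kg·m/s.
KE = p²/(2m) = 2.116 × 10⁻¹⁷ J.
V = KE/e = 2.116 × 10⁻¹⁷ / (1.602 × 10⁻¹⁹) = 132 V.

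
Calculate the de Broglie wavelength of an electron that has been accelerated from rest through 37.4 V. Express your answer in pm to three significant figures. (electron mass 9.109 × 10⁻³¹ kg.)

λ = 201 pm

KE = eV = 1.602 × 10⁻¹⁹ × 37.40 = 5.991 × 10⁻¹⁸ J.
p = √(2mKE) = √(2 × 9.109 × 10⁻³¹ × 5.991 × 10⁻¹⁸) = 3.304 × 10⁻²⁴ kg·m/s.
λ = h/p = 6.626 × 10⁻³⁴ / 3.304 × 10⁻²⁴ = 2.01 × 10⁻¹⁰ m = 201 pm.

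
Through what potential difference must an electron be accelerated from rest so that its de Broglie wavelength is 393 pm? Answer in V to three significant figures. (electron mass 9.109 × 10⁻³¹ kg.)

p = h/λ = 6.626 × 10⁻³⁴ / 3.930 × 10⁻¹⁰ = 1.686 × 10⁻²⁴ kg·m/s.
KE = p²/(2m) = 1.560 × 10⁻¹⁸ J.
V = KE/e = 1.560 × 10⁻¹⁸ / (1.602 × 10⁻¹⁹) = 9.74 V.

V = 9.74 V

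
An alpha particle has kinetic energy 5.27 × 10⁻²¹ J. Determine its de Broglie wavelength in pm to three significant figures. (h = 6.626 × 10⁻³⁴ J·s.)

λ = 79.2 pm

p = √(2mKE) = √(2 × 6.645 × 10⁻²⁷ × 5.270 × 10⁻²¹) = 8.369 × 10⁻²⁴ kg·m/s.
λ = h/p = 6.626 × 10⁻³⁴ / 8.369 × 10⁻²⁴ = 7.92 × 10⁻¹¹ m = 79.2 pm.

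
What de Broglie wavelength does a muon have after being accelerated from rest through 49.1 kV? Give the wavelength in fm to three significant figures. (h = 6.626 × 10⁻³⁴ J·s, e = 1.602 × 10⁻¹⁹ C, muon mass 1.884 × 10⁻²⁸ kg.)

KE = eV = 1.602 × 10⁻¹⁹ × 4.910 × 10⁴ = 7.866 × 10⁻¹⁵ J.
p = √(2mKE) = √(2 × 1.884 × 10⁻²⁸ × 7.866 × 10⁻¹⁵) = 1.722 × 10⁻²¹ kg·m/s.
λ = h/p = 6.626 × 10⁻³⁴ / 1.722 × 10⁻²¹ = 3.85 × 10⁻¹³ m = 385 fm.

λ = 385 fm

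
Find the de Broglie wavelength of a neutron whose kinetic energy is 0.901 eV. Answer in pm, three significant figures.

KE = 0.901 eV = 1.443 × 10⁻¹⁹ J.
p = √(2mKE) = √(2 × 1.675 × 10⁻²⁷ × 1.443 × 10⁻¹⁹) = 2.199 × 10⁻²³ kg·m/s.
λ = h/p = 6.626 × 10⁻³⁴ / 2.199 × 10⁻²³ = 3.01 × 10⁻¹¹ m = 30.1 pm.

λ = 30.1 pm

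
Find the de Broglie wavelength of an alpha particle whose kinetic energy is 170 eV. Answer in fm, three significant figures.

λ = 1100 fm

KE = 170 eV = 2.723 × 10⁻¹⁷ J.
p = √(2mKE) = √(2 × 6.645 × 10⁻²⁷ × 2.723 × 10⁻¹⁷) = 6.016 × 10⁻²² kg·m/s.
λ = h/p = 6.626 × 10⁻³⁴ / 6.016 × 10⁻²² = 1.10 × 10⁻¹² m = 1100 fm.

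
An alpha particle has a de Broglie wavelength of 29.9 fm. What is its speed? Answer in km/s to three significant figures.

p = h/λ = 6.626 × 10⁻³⁴ / 2.990 × 10⁻¹⁴ = 2.216 × 10⁻²⁰ kg·m/s.
v = p/m = 2.216 × 10⁻²⁰ / 6.645 × 10⁻²⁷ = 3.33 × 10⁶ m/s = 3330 km/s.

v = 3330 km/s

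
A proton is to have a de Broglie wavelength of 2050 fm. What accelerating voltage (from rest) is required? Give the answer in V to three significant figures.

p = h/λ = 6.626 × 10⁻³⁴ / 2.050 × 10⁻¹² = 3.232 × 10⁻²² kg·m/s.
KE = p²/(2m) = 3.122 × 10⁻¹⁷ J.
V = KE/e = 3.122 × 10⁻¹⁷ / (1.602 × 10⁻¹⁹) = 195 V.

V = 195 V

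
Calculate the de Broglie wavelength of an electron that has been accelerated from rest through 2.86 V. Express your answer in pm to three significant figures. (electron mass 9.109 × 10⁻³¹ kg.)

λ = 725 pm

KE = eV = 1.602 × 10⁻¹⁹ × 2.860 = 4.582 × 10⁻¹⁹ J.
p = √(2mKE) = √(2 × 9.109 × 10⁻³¹ × 4.582 × 10⁻¹⁹) = 9.136 × 10⁻²⁵ kg·m/s.
λ = h/p = 6.626 × 10⁻³⁴ / 9.136 × 10⁻²⁵ = 7.25 × 10⁻¹⁰ m = 725 pm.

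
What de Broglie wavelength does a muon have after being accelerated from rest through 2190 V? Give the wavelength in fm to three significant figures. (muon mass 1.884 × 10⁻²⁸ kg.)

KE = eV = 1.602 × 10⁻¹⁹ × 2190 = 3.508 × 10⁻¹⁶ J.
p = √(2mKE) = √(2 × 1.884 × 10⁻²⁸ × 3.508 × 10⁻¹⁶) = 3.636 × 10⁻²² kg·m/s.
λ = h/p = 6.626 × 10⁻³⁴ / 3.636 × 10⁻²² = 1.82 × 10⁻¹² m = 1820 fm.

λ = 1820 fm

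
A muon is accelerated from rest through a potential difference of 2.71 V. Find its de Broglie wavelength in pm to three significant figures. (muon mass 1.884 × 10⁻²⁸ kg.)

λ = 51.8 pm

KE = eV = 1.602 × 10⁻¹⁹ × 2.710 = 4.341 × 10⁻¹⁹ J.
p = √(2mKE) = √(2 × 1.884 × 10⁻²⁸ × 4.341 × 10⁻¹⁹) = 1.279 × 10⁻²³ kg·m/s.
λ = h/p = 6.626 × 10⁻³⁴ / 1.279 × 10⁻²³ = 5.18 × 10⁻¹¹ m = 51.8 pm.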